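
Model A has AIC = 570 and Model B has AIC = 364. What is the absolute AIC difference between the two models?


Absolute difference = |570 - 364| = 206.
The model with lower AIC (B) is preferred.

206


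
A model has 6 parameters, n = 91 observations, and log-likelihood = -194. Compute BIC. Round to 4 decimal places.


k * ln(n) = 6 * ln(91) = 6 * 4.510860 = 27.065160.
-2 * loglik = -2 * (-194) = 388.
BIC = 27.065160 + 388 = 415.065160, which rounds to 415.0652.

415.0652


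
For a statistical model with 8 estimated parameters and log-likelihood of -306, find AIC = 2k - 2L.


AIC = 2k - 2*loglik = 2(8) - 2(-306).
= 16 + 612 = 628.

628


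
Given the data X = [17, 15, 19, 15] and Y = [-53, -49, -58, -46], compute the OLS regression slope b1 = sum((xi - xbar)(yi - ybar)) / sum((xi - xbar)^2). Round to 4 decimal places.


Calculate xbar = 16.5000, ybar = -51.5000.
S_xx = 11.0000, S_xy = -29.0000.
Using b1 = S_xy / S_xx = -29.0000 / 11.0000, we get b1 = -2.6364.

-2.6364


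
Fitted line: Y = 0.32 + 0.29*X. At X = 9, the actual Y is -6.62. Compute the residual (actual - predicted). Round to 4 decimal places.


Fitted value at X = 9 is yhat = 0.32 + 0.29*9 = 2.9300.
Residual = -6.62 - 2.9300 = -9.5500.

-9.5500


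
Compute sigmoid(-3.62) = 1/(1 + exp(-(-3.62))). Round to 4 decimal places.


First, exp(3.6200) = 37.3376.
Then sigma(z) = 1/(1 + 37.3376) = 0.0261.

0.0261


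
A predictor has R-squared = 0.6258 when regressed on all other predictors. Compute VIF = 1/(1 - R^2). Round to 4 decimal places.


Using VIF = 1/(1 - R^2_j):
1 - 0.6258 = 0.3742.
VIF = 2.6724.

2.6724


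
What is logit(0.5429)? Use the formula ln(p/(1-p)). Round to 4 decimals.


1 - p = 0.4571.
p/(1-p) = 1.1877.
logit = ln(1.1877) = 0.1720.

0.1720


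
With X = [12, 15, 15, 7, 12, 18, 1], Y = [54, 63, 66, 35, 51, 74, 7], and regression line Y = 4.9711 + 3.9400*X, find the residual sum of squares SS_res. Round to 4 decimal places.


For each point, residual = actual - predicted.
Residuals: [1.7489, -1.0711, 1.9289, 2.4489, -1.2511, -1.8911, -1.9111].
Sum of squared residuals = 22.7175.

22.7175


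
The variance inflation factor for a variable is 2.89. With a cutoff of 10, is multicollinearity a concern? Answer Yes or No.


The threshold is 10.
VIF = 2.89 is < 10.
Multicollinearity indication: No.

No


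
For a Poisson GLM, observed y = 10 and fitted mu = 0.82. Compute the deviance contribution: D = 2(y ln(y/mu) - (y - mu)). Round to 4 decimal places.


y/mu = 10/0.82 = 12.195122 (approx.), and ln(10/0.82) = 2.501036.
y * ln(y/mu) = 10 * 2.501036 = 25.010360.
y - mu = 9.18.
D = 2 * (25.010360 - 9.18) = 31.660720, which rounds to 31.6607.

31.6607


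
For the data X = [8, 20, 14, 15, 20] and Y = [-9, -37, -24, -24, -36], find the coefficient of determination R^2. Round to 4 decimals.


The fitted line is Y = 9.0847 + -2.2782*X.
SSres = 3.1210, SStot = 518.0000.
R^2 = 1 - SSres/SStot = 0.9940.

0.9940


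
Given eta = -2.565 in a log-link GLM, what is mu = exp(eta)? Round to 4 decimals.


The inverse log link gives:
mu = exp(-2.565) = 0.0769.

0.0769


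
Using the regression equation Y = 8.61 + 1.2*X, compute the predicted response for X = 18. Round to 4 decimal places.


Substitute X = 18 into the equation:
Y = 8.61 + 1.2 * 18 = 8.61 + 21.6000 = 30.2100.

30.2100


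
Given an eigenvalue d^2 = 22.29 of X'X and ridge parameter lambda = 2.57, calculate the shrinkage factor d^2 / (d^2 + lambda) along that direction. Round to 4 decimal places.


Compute the denominator: 22.29 + 2.57 = 24.8600.
Shrinkage factor = 22.29 / 24.8600 = 0.8966.

0.8966


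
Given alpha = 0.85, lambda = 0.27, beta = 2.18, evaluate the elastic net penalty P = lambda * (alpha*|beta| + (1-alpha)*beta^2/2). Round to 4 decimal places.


L1 component = 0.85 * |2.18| = 1.8530.
L2 component = 0.15 * 2.18^2 / 2 = 0.3564.
Penalty = 0.27 * (1.8530 + 0.3564) = 0.27 * 2.2094 = 0.5965.

0.5965


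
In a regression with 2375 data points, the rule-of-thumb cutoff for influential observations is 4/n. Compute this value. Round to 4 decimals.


Using the rule of thumb:
Threshold = 4 / 2375 = 0.0017.

0.0017


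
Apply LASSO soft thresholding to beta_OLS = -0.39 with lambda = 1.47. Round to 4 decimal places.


|beta_OLS| = 0.39.
lambda = 1.47.
Since |beta| <= lambda, the coefficient is set to 0.
Result = 0.0000.

0.0000


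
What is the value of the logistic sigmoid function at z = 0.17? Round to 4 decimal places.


exp(-0.1700) = 0.8437.
1 + exp(-z) = 1.8437.
sigmoid = 1/1.8437 = 0.5424.

0.5424


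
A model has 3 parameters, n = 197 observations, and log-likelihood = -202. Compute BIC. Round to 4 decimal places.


Compute k*ln(n) = 3*ln(197) = 3*5.283204 = 15.849612.
Then -2*loglik = 404.
BIC = 15.849612 + 404 = 419.849612, which rounds to 419.8496.

419.8496


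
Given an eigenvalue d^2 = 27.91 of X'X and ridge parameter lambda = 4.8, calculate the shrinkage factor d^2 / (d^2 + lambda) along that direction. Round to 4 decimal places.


Compute the denominator: 27.91 + 4.8 = 32.7100.
Shrinkage factor = 27.91 / 32.7100 = 0.8533.

0.8533


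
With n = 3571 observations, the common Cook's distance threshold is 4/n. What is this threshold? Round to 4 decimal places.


The threshold is 4/n.
4/3571 = 0.0011.

0.0011


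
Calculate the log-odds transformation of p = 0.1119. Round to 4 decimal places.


1 - p = 0.8881.
p/(1-p) = 0.1260.
logit = ln(0.1260) = -2.0715.

-2.0715


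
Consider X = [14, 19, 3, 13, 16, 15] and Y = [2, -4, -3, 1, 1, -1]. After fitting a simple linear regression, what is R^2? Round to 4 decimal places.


Fit the OLS line: b0 = -1.5893, b1 = 0.0692.
SSres = 28.6183.
SStot = 29.3333.
R^2 = 1 - 28.6183/29.3333 = 0.0244.

0.0244


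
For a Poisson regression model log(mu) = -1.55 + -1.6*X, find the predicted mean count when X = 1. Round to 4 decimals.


eta = -1.55 + -1.6 * 1 = -3.1500.
mu = exp(-3.1500) = 0.0429.

0.0429


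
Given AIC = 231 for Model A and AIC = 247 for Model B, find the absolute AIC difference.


Absolute difference = |231 - 247| = 16.
The model with lower AIC (A) is preferred.

16


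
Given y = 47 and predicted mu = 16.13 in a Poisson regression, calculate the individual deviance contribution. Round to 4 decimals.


Compute y*ln(y/mu) = 47*ln(47/16.13) = 47*1.069467 = 50.264949.
y - mu = 30.87.
D = 2*(50.264949 - (30.87)) = 38.789898, which rounds to 38.7899.

38.7899


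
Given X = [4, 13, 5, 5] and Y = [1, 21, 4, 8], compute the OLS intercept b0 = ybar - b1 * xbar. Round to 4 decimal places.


First find the slope: b1 = 2.0379.
Means: xbar = 6.7500, ybar = 8.5000.
b0 = ybar - b1 * xbar = 8.5000 - 2.0379 * 6.7500 = -5.2559.

-5.2559


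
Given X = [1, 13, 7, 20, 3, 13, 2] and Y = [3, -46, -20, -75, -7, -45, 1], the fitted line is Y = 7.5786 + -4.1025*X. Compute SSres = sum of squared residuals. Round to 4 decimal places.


For each point, residual = actual - predicted.
Residuals: [-0.4761, -0.2461, 1.1389, -0.5286, -2.2711, 0.7539, 1.6264].
Sum of squared residuals = 10.2352.

10.2352


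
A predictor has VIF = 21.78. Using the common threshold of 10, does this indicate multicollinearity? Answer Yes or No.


Compare VIF = 21.78 to the threshold of 10.
21.78 >= 10, so the answer is Yes.

Yes


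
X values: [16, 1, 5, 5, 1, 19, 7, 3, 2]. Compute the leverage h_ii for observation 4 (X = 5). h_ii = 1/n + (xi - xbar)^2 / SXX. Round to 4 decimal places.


Compute xbar = 6.5556 with n = 9 observations.
SXX = 344.2222.
Leverage = 1/9 + (5 - 6.5556)^2/344.2222 = 0.1181.

0.1181


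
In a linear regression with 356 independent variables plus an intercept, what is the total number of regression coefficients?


Total coefficients = number of predictors + 1 (for the intercept).
= 356 + 1 = 357.

357


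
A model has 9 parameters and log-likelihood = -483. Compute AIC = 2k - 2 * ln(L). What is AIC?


AIC = 2k - 2*loglik = 2(9) - 2(-483).
= 18 + 966 = 984.

984


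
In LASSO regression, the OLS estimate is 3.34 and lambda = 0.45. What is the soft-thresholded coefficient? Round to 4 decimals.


|beta_OLS| = 3.34.
lambda = 0.45.
Since |beta| > lambda, coefficient = sign(beta)*(|beta| - lambda) = 2.8900.
Result = 2.8900.

2.8900


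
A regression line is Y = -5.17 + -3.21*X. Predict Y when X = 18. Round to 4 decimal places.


Predicted value:
Y = -5.17 + (-3.21)(18) = -5.17 + -57.7800 = -62.9500.

-62.9500


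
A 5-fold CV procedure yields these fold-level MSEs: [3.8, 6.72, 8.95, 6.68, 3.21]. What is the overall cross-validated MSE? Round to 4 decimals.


Total MSE across folds = 29.3600.
CV-MSE = 29.3600/5 = 5.8720.

5.8720


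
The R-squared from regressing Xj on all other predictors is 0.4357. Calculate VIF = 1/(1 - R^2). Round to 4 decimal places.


VIF = 1 / (1 - 0.4357).
= 1 / 0.5643 = 1.7721.

1.7721


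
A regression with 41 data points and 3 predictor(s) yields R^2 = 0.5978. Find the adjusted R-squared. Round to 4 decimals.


Plug in: Adj R^2 = 1 - (1 - 0.5978) * 40/37.
= 1 - 0.4022 * 40/37
= 1 - 16.0880 / 37
= 1 - 0.4348 = 0.5652.

0.5652


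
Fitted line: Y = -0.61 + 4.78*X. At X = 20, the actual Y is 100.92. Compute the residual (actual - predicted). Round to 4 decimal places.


Predicted = -0.61 + 4.78 * 20 = 94.9900.
Residual = 100.92 - 94.9900 = 5.9300.

5.9300


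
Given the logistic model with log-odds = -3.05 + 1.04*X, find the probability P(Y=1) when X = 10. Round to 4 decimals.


Compute z = -3.05 + (1.04)(10) = 7.3500.
exp(-z) = 0.0006.
P = 1/(1 + 0.0006) = 0.9994.

0.9994


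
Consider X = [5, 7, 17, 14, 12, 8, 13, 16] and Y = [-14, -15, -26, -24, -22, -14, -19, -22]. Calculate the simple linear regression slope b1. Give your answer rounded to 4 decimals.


The sample means are xbar = 11.5000 and ybar = -19.5000.
Compute S_xx = 134.0000 and S_xy = -134.0000.
Slope b1 = S_xy / S_xx = -134.0000 / 134.0000 = -1.0000.

-1.0000


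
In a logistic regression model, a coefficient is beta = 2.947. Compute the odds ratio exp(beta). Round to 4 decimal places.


The odds ratio is computed as:
OR = e^(2.947) = 19.0487.

19.0487


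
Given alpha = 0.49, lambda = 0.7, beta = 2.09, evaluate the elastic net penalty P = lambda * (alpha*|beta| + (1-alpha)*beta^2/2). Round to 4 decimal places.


alpha * |beta| = 0.49 * 2.09 = 1.0241.
(1-alpha) * beta^2/2 = 0.51 * 4.3681/2 = 1.1139.
Total = 0.7 * (1.0241 + 1.1139) = 1.4966.

1.4966


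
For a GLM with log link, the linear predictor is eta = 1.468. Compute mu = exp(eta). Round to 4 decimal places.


mu = exp(eta) = exp(1.468).
= 4.3405.

4.3405


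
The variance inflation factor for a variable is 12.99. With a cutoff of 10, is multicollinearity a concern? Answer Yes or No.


Compare VIF = 12.99 to the threshold of 10.
12.99 >= 10, so the answer is Yes.

Yes


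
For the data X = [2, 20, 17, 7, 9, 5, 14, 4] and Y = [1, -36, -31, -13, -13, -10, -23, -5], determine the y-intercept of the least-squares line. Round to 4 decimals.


First find the slope: b1 = -1.9282.
Means: xbar = 9.7500, ybar = -16.2500.
b0 = ybar - b1 * xbar = -16.2500 - -1.9282 * 9.7500 = 2.5501.

2.5501


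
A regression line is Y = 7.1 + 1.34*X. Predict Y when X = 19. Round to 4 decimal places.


Plug X = 19 into Y = 7.1 + 1.34*X:
Y = 7.1 + 25.4600 = 32.5600.

32.5600


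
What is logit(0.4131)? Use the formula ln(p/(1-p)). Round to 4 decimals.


1 - p = 0.5869.
p/(1-p) = 0.7039.
logit = ln(0.7039) = -0.3512.

-0.3512


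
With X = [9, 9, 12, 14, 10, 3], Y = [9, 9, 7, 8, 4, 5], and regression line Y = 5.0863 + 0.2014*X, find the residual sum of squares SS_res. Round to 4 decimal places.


For each point, residual = actual - predicted.
Residuals: [2.1011, 2.1011, -0.5031, 0.0941, -3.1003, -0.6905].
Sum of squared residuals = 19.1799.

19.1799


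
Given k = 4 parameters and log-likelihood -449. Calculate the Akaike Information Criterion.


AIC = 2k - 2*loglik = 2(4) - 2(-449).
= 8 + 898 = 906.

906


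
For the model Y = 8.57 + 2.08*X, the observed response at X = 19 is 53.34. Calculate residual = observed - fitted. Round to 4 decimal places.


Fitted value at X = 19 is yhat = 8.57 + 2.08*19 = 48.0900.
Residual = 53.34 - 48.0900 = 5.2500.

5.2500


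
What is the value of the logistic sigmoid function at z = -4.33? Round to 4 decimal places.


exp(4.3300) = 75.9443.
1 + exp(-z) = 76.9443.
sigmoid = 1/76.9443 = 0.0130.

0.0130


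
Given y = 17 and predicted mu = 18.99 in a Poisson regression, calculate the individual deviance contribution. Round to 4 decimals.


y/mu = 17/18.99 = 0.895208 (approx.), and ln(17/18.99) = -0.110699.
y * ln(y/mu) = 17 * -0.110699 = -1.881883.
y - mu = -1.99.
D = 2 * (-1.881883 - -1.99) = 0.216234, which rounds to 0.2162.

0.2162


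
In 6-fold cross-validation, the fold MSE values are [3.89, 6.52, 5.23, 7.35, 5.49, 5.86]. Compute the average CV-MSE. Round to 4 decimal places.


Add all fold MSEs: 34.3400.
Divide by k = 6: 34.3400/6 = 5.7233.

5.7233


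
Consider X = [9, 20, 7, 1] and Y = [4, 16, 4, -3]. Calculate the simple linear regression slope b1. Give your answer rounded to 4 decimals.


The sample means are xbar = 9.2500 and ybar = 5.2500.
Compute S_xx = 188.7500 and S_xy = 186.7500.
Slope b1 = S_xy / S_xx = 186.7500 / 188.7500 = 0.9894.

0.9894


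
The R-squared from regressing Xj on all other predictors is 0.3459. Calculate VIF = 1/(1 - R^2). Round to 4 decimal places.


VIF = 1 / (1 - 0.3459).
= 1 / 0.6541 = 1.5288.

1.5288


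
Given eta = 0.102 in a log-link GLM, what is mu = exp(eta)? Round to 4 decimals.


Apply the inverse link:
mu = e^0.102 = 1.1074.

1.1074


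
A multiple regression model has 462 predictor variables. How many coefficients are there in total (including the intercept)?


Total coefficients = number of predictors + 1 (for the intercept).
= 462 + 1 = 463.

463


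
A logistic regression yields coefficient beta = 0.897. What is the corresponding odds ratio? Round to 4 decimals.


exp(0.897) = 2.4522.
So the odds ratio is 2.4522.

2.4522


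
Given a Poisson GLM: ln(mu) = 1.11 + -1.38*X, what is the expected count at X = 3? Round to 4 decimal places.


Compute eta = 1.11 + -1.38 * 3 = -3.0300.
Apply inverse link: mu = e^-3.0300 = 0.0483.

0.0483


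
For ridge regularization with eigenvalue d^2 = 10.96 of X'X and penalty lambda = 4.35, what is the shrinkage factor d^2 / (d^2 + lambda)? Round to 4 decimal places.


d^2 + lambda = 10.96 + 4.35 = 15.3100.
Shrinkage factor = 10.96/15.3100 = 0.7159.

0.7159


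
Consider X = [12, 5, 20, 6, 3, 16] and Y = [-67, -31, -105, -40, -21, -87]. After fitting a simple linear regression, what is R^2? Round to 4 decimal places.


After computing the OLS fit (b0=-7.7195, b1=-4.9142):
SSres = 13.1468, SStot = 5551.5000.
R^2 = 1 - 13.1468/5551.5000 = 0.9976.

0.9976


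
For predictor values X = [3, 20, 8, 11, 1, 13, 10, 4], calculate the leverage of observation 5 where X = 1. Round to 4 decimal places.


Compute xbar = 8.7500 with n = 8 observations.
SXX = 267.5000.
Leverage = 1/8 + (1 - 8.7500)^2/267.5000 = 0.3495.

0.3495


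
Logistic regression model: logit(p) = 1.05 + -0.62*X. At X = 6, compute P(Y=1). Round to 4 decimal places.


Linear predictor: z = 1.05 + -0.62 * 6 = -2.6700.
P = 1/(1 + exp(2.6700)) = 1/(1 + 14.4400) = 0.0648.

0.0648


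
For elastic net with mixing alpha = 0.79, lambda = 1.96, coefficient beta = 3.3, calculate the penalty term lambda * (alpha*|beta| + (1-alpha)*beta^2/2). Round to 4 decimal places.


Compute:
L1 = 0.79 * 3.3 = 2.6070.
L2 = 0.21 * 3.3^2 / 2 = 1.1435.
Penalty = 1.96 * (2.6070 + 1.1435) = 7.3509.

7.3509


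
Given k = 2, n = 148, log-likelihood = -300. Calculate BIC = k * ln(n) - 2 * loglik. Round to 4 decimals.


k * ln(n) = 2 * ln(148) = 2 * 4.997212 = 9.994424.
-2 * loglik = -2 * (-300) = 600.
BIC = 9.994424 + 600 = 609.994424, which rounds to 609.9944.

609.9944


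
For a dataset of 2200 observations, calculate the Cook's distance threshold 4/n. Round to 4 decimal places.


Cook's distance cutoff = 4/n = 4/2200.
= 0.0018.

0.0018


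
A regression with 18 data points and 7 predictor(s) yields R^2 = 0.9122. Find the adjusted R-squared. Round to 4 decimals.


Using the formula:
(1 - 0.9122) = 0.0878.
Multiply by 17/10: 0.0878 * 17 = 1.4926, then 1.4926 / 10 = 0.1493.
Adj R^2 = 1 - 0.1493 = 0.8507.

0.8507


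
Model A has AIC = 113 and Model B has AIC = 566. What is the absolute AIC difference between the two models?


Compute |113 - 566| = 453.
Model A has the smaller AIC.

453


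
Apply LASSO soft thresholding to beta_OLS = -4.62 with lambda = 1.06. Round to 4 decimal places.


|beta_OLS| = 4.62.
lambda = 1.06.
Since |beta| > lambda, coefficient = sign(beta)*(|beta| - lambda) = -3.5600.
Result = -3.5600.

-3.5600


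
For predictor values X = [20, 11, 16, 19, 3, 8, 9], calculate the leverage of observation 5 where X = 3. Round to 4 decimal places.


Compute xbar = 12.2857 with n = 7 observations.
SXX = 235.4286.
Leverage = 1/7 + (3 - 12.2857)^2/235.4286 = 0.5091.

0.5091


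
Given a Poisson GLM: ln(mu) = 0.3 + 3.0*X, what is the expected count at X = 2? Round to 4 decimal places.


Compute eta = 0.3 + 3.0 * 2 = 6.3000.
Apply inverse link: mu = e^6.3000 = 544.5719.

544.5719


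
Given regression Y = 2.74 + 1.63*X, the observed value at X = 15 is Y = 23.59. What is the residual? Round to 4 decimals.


Compute yhat = 2.74 + (1.63)(15) = 27.1900.
Residual = actual - predicted = 23.59 - 27.1900 = -3.6000.

-3.6000


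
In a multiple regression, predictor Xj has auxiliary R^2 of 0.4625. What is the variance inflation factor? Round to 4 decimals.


Denominator: 1 - 0.4625 = 0.5375.
VIF = 1 / 0.5375 = 1.8605.

1.8605


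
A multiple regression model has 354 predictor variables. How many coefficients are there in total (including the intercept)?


Each predictor gets one coefficient, plus one intercept.
Total parameters = 354 + 1 = 355.

355


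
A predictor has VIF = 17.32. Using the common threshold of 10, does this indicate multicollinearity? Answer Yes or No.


Check: VIF = 17.32 vs threshold = 10.
Since 17.32 >= 10, the answer is Yes.

Yes


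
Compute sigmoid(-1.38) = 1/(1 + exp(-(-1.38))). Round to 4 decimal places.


exp(1.3800) = 3.9749.
1 + exp(-z) = 4.9749.
sigmoid = 1/4.9749 = 0.2010.

0.2010


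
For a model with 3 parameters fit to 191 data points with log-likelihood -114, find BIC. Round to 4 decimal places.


ln(191) = 5.252273.
k * ln(n) = 3 * 5.252273 = 15.756819.
-2L = 228.
BIC = 15.756819 + 228 = 243.756819, which rounds to 243.7568.

243.7568


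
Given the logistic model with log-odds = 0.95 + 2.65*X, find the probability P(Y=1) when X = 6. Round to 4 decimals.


Linear predictor: z = 0.95 + 2.65 * 6 = 16.8500.
P = 1/(1 + exp(-16.8500)) = 1/(1 + 0.0000) = 1.0000.

1.0000


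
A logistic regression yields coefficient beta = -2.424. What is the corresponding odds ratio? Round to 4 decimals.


exp(-2.424) = 0.0886.
So the odds ratio is 0.0886.

0.0886


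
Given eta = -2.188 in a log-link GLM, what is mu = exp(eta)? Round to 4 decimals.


The inverse log link gives:
mu = exp(-2.188) = 0.1121.

0.1121


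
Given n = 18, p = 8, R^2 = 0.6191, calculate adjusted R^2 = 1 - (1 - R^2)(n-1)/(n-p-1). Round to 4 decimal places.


Plug in: Adj R^2 = 1 - (1 - 0.6191) * 17/9.
= 1 - 0.3809 * 17/9
= 1 - 6.4753 / 9
= 1 - 0.7195 = 0.2805.

0.2805


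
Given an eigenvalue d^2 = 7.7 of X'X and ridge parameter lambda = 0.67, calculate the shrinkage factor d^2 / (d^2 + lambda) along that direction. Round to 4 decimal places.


d^2 + lambda = 7.7 + 0.67 = 8.3700.
Shrinkage factor = 7.7/8.3700 = 0.9200.

0.9200


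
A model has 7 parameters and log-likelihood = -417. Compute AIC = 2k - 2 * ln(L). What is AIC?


AIC = 2*7 - 2*(-417).
= 14 + 834 = 848.

848


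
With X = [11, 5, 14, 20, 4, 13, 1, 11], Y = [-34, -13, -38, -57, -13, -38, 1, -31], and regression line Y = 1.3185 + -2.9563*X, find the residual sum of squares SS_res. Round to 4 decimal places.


Compute predicted values, then residuals = yi - yhat_i.
Residuals: [-2.7992, 0.4630, 2.0697, 0.8075, -2.4933, -0.8866, 2.6378, 0.2008].
SSres = sum(residual^2) = 26.9865.

26.9865


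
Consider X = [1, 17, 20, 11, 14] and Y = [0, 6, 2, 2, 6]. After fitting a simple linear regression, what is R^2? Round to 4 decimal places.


Fit the OLS line: b0 = 0.4578, b1 = 0.2176.
SSres = 18.7017.
SStot = 28.8000.
R^2 = 1 - 18.7017/28.8000 = 0.3506.

0.3506


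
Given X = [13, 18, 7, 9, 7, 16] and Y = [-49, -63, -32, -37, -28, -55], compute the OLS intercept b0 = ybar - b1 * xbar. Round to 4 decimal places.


The slope is b1 = -2.9102.
Sample means are xbar = 11.6667 and ybar = -44.0000.
Intercept: b0 = -44.0000 - (-2.9102)(11.6667) = -10.0479.

-10.0479


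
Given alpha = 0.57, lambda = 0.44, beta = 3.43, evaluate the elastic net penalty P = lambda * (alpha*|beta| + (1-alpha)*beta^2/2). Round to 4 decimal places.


L1 component = 0.57 * |3.43| = 1.9551.
L2 component = 0.43 * 3.43^2 / 2 = 2.5295.
Penalty = 0.44 * (1.9551 + 2.5295) = 0.44 * 4.4846 = 1.9732.

1.9732


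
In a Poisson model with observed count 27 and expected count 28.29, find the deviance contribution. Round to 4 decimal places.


First: ln(27/28.29) = -0.046672.
Then: 27 * -0.046672 = -1.260144.
y - mu = 27 - 28.29 = -1.29.
D = 2(-1.260144 - -1.29) = 0.059712, which rounds to 0.0597.

0.0597


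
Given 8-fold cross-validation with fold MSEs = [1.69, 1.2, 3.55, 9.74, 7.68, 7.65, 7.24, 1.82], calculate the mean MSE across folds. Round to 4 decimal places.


Add all fold MSEs: 40.5700.
Divide by k = 8: 40.5700/8 = 5.0713.

5.0713


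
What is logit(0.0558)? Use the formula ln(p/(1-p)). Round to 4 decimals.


Compute the odds: 0.0558/0.9442 = 0.0591.
Take the natural log: ln(0.0591) = -2.8286.

-2.8286


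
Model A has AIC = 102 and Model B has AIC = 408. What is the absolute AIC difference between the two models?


Compute |102 - 408| = 306.
Model A has the smaller AIC.

306


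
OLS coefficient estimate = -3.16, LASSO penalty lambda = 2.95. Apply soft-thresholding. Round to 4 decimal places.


Check: |-3.16| = 3.16 vs lambda = 2.95.
Since |beta| > lambda, coefficient = sign(beta)*(|beta| - lambda) = -0.2100.
Soft-thresholded coefficient = -0.2100.

-0.2100


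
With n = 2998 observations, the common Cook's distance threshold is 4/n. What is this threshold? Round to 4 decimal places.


Cook's distance cutoff = 4/n = 4/2998.
= 0.0013.

0.0013


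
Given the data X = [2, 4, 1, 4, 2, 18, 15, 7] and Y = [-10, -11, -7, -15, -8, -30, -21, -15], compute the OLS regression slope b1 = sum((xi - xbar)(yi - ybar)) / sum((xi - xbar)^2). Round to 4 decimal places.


The sample means are xbar = 6.6250 and ybar = -14.6250.
Compute S_xx = 287.8750 and S_xy = -331.8750.
Slope b1 = S_xy / S_xx = -331.8750 / 287.8750 = -1.1528.

-1.1528


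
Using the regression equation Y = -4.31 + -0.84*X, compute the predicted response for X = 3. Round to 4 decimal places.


Predicted value:
Y = -4.31 + (-0.84)(3) = -4.31 + -2.5200 = -6.8300.

-6.8300


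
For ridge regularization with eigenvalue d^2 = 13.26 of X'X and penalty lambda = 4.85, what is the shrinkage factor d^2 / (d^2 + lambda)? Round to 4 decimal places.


Compute the denominator: 13.26 + 4.85 = 18.1100.
Shrinkage factor = 13.26 / 18.1100 = 0.7322.

0.7322


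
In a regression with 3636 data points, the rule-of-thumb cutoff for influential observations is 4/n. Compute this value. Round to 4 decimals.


The threshold is 4/n.
4/3636 = 0.0011.

0.0011


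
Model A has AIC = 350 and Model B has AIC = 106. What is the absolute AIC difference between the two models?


Compute |350 - 106| = 244.
Model B has the smaller AIC.

244


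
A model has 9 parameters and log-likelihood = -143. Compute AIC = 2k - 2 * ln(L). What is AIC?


AIC = 2k - 2*loglik = 2(9) - 2(-143).
= 18 + 286 = 304.

304


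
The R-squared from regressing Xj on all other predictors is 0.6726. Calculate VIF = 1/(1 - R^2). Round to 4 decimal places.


VIF = 1 / (1 - 0.6726).
= 1 / 0.3274 = 3.0544.

3.0544


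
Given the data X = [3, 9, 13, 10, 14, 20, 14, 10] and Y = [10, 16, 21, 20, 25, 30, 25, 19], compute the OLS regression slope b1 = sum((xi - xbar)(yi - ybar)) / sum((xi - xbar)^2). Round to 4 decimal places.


First compute the means: xbar = 11.6250, ybar = 20.7500.
Then S_xx = sum((xi - xbar)^2) = 169.8750.
S_xy = sum((xi - xbar)(yi - ybar)) = 207.2500.
b1 = S_xy / S_xx = 207.2500 / 169.8750 = 1.2200.

1.2200


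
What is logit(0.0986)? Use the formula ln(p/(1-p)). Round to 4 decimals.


Compute the odds: 0.0986/0.9014 = 0.1094.
Take the natural log: ln(0.1094) = -2.2129.

-2.2129


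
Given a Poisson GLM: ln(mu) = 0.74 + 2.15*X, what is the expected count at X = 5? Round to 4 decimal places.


Linear predictor: eta = 0.74 + (2.15)(5) = 11.4900.
Expected count: mu = exp(11.4900) = 97733.5327.

97733.5327


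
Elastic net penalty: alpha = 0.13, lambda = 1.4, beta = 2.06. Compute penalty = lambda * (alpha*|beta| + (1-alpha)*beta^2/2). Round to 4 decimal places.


L1 component = 0.13 * |2.06| = 0.2678.
L2 component = 0.87 * 2.06^2 / 2 = 1.8460.
Penalty = 1.4 * (0.2678 + 1.8460) = 1.4 * 2.1138 = 2.9593.

2.9593


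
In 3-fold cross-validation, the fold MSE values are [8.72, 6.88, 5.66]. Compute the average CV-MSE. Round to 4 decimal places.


Add all fold MSEs: 21.2600.
Divide by k = 3: 21.2600/3 = 7.0867.

7.0867


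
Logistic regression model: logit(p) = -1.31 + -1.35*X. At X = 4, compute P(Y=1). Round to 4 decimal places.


z = -1.31 + -1.35 * 4 = -6.7100.
Sigmoid: P = 1 / (1 + exp(6.7100)) = 0.0012.

0.0012


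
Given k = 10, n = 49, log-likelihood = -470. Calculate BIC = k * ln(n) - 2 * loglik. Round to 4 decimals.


k * ln(n) = 10 * ln(49) = 10 * 3.891820 = 38.918200.
-2 * loglik = -2 * (-470) = 940.
BIC = 38.918200 + 940 = 978.918200, which rounds to 978.9182.

978.9182


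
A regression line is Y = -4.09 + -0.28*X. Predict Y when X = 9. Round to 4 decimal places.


Plug X = 9 into Y = -4.09 + -0.28*X:
Y = -4.09 + -2.5200 = -6.6100.

-6.6100


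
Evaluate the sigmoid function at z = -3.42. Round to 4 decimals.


Compute exp(3.4200) = 30.5694.
Sigmoid = 1 / (1 + 30.5694) = 1 / 31.5694 = 0.0317.

0.0317


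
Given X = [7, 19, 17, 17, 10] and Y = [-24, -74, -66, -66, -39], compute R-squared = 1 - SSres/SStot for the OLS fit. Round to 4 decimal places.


Fit the OLS line: b0 = 3.4963, b1 = -4.0926.
SSres = 3.8741.
SStot = 1812.8000.
R^2 = 1 - 3.8741/1812.8000 = 0.9979.

0.9979


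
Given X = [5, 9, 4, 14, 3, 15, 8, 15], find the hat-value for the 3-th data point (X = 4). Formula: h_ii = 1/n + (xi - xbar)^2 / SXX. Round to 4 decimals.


n = 8, xbar = 9.1250.
SXX = sum((xi - xbar)^2) = 174.8750.
h = 1/8 + (4 - 9.1250)^2 / 174.8750 = 0.2752.

0.2752


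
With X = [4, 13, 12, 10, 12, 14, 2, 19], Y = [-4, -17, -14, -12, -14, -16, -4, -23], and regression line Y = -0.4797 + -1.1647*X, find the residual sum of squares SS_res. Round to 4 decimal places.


For each point, residual = actual - predicted.
Residuals: [1.1385, -1.3792, 0.4561, 0.1267, 0.4561, 0.7855, -1.1909, -0.3910].
Sum of squared residuals = 5.8186.

5.8186


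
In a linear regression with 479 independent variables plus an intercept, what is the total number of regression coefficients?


Total coefficients = number of predictors + 1 (for the intercept).
= 479 + 1 = 480.

480


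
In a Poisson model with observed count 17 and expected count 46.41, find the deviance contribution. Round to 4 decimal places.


First: ln(17/46.41) = -1.004302.
Then: 17 * -1.004302 = -17.073134.
y - mu = 17 - 46.41 = -29.41.
D = 2(-17.073134 - -29.41) = 24.673732, which rounds to 24.6737.

24.6737


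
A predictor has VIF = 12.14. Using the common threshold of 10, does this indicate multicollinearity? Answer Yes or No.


Check: VIF = 12.14 vs threshold = 10.
Since 12.14 >= 10, the answer is Yes.

Yes


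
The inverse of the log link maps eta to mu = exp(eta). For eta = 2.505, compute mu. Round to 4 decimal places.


mu = exp(eta) = exp(2.505).
= 12.2436.

12.2436


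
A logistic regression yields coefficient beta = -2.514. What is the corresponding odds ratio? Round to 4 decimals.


Odds ratio = exp(beta) = exp(-2.514).
= 0.0809.

0.0809


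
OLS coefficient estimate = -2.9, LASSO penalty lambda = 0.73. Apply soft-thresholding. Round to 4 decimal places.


Absolute value: |-2.9| = 2.9.
Compare to lambda = 0.73.
Since |beta| > lambda, coefficient = sign(beta)*(|beta| - lambda) = -2.1700.

-2.1700


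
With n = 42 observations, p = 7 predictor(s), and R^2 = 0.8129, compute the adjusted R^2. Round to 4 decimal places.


Adjusted R^2 = 1 - (1 - R^2) * (n-1)/(n-p-1).
(1 - R^2) = 0.1871.
(n-1)/(n-p-1) = 41/34.
(1 - R^2) * (n-1) = 0.1871 * 41 = 7.6711.
Divide by (n-p-1): 7.6711 / 34 = 0.2256.
Adj R^2 = 1 - 0.2256 = 0.7744.

0.7744


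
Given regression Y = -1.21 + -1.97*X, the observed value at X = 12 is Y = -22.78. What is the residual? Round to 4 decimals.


Compute yhat = -1.21 + (-1.97)(12) = -24.8500.
Residual = actual - predicted = -22.78 - -24.8500 = 2.0700.

2.0700


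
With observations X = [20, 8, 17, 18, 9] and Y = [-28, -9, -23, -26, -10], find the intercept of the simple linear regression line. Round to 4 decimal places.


First find the slope: b1 = -1.6386.
Means: xbar = 14.4000, ybar = -19.2000.
b0 = ybar - b1 * xbar = -19.2000 - -1.6386 * 14.4000 = 4.3960.

4.3960


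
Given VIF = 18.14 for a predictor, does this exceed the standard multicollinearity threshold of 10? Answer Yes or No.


Check: VIF = 18.14 vs threshold = 10.
Since 18.14 >= 10, the answer is Yes.

Yes


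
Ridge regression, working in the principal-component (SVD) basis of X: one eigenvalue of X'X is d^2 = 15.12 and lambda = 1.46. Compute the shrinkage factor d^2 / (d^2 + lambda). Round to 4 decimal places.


d^2 + lambda = 15.12 + 1.46 = 16.5800.
Shrinkage factor = 15.12/16.5800 = 0.9119.

0.9119


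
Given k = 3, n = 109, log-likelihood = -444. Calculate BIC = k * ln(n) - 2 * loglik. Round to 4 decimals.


ln(109) = 4.691348.
k * ln(n) = 3 * 4.691348 = 14.074044.
-2L = 888.
BIC = 14.074044 + 888 = 902.074044, which rounds to 902.0740.

902.0740


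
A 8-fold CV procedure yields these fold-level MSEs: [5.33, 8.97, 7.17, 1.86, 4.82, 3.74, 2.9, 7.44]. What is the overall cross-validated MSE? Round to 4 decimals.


Add all fold MSEs: 42.2300.
Divide by k = 8: 42.2300/8 = 5.2788.

5.2788


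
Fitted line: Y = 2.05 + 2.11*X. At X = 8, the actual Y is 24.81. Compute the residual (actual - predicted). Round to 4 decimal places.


Compute yhat = 2.05 + (2.11)(8) = 18.9300.
Residual = actual - predicted = 24.81 - 18.9300 = 5.8800.

5.8800


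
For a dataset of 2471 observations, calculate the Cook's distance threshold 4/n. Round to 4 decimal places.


Cook's distance cutoff = 4/n = 4/2471.
= 0.0016.

0.0016


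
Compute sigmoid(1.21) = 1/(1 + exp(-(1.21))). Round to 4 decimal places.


exp(-1.2100) = 0.2982.
1 + exp(-z) = 1.2982.
sigmoid = 1/1.2982 = 0.7703.

0.7703


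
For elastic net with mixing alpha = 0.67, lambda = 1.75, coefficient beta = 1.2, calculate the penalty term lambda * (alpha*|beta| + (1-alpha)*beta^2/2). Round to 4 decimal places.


alpha * |beta| = 0.67 * 1.2 = 0.8040.
(1-alpha) * beta^2/2 = 0.33 * 1.4400/2 = 0.2376.
Total = 1.75 * (0.8040 + 0.2376) = 1.8228.

1.8228


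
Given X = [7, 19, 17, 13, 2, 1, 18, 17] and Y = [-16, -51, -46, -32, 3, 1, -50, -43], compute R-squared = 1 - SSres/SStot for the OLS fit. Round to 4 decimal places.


After computing the OLS fit (b0=6.2772, b1=-3.0236):
SSres = 23.7877, SStot = 3511.5000.
R^2 = 1 - 23.7877/3511.5000 = 0.9932.

0.9932


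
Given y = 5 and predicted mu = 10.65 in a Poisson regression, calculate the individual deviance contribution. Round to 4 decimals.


First: ln(5/10.65) = -0.756122.
Then: 5 * -0.756122 = -3.780610.
y - mu = 5 - 10.65 = -5.65.
D = 2(-3.780610 - -5.65) = 3.738780, which rounds to 3.7388.

3.7388


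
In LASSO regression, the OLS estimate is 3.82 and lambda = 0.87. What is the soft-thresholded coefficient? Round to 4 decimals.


Absolute value: |3.82| = 3.82.
Compare to lambda = 0.87.
Since |beta| > lambda, coefficient = sign(beta)*(|beta| - lambda) = 2.9500.

2.9500


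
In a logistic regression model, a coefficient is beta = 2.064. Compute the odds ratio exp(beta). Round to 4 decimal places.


The odds ratio is computed as:
OR = e^(2.064) = 7.8774.

7.8774


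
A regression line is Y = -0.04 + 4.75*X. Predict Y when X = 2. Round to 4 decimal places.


Predicted value:
Y = -0.04 + (4.75)(2) = -0.04 + 9.5000 = 9.4600.

9.4600


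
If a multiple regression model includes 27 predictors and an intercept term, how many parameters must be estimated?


Total coefficients = number of predictors + 1 (for the intercept).
= 27 + 1 = 28.

28


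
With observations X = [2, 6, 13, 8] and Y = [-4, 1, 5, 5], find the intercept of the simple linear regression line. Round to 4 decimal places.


Compute b1 = 0.8327 from the OLS formula.
With xbar = 7.2500 and ybar = 1.7500, the intercept is:
b0 = 1.7500 - 0.8327 * 7.2500 = -4.2869.

-4.2869


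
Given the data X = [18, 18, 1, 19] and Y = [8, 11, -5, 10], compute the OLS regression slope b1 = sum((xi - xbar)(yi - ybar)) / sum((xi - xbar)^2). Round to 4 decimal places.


First compute the means: xbar = 14.0000, ybar = 6.0000.
Then S_xx = sum((xi - xbar)^2) = 226.0000.
S_xy = sum((xi - xbar)(yi - ybar)) = 191.0000.
b1 = S_xy / S_xx = 191.0000 / 226.0000 = 0.8451.

0.8451


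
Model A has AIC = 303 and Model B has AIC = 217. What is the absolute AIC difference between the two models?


Compute |303 - 217| = 86.
Model B has the smaller AIC.

86


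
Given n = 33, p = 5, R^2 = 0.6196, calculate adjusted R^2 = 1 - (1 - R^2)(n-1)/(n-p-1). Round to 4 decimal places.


Adjusted R^2 = 1 - (1 - R^2) * (n-1)/(n-p-1).
(1 - R^2) = 0.3804.
(n-1)/(n-p-1) = 32/27.
(1 - R^2) * (n-1) = 0.3804 * 32 = 12.1728.
Divide by (n-p-1): 12.1728 / 27 = 0.4508.
Adj R^2 = 1 - 0.4508 = 0.5492.

0.5492


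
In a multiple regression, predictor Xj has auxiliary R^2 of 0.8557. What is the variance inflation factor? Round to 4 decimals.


Denominator: 1 - 0.8557 = 0.1443.
VIF = 1 / 0.1443 = 6.9300.

6.9300


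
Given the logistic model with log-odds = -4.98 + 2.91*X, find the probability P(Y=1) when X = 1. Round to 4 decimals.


Linear predictor: z = -4.98 + 2.91 * 1 = -2.0700.
P = 1/(1 + exp(2.0700)) = 1/(1 + 7.9248) = 0.1120.

0.1120


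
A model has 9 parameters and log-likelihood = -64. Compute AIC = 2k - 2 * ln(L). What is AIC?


AIC = 2*9 - 2*(-64).
= 18 + 128 = 146.

146


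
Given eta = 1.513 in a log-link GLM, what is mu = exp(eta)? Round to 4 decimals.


mu = exp(eta) = exp(1.513).
= 4.5403.

4.5403


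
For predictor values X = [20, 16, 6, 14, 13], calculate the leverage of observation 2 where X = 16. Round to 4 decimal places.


Compute xbar = 13.8000 with n = 5 observations.
SXX = 104.8000.
Leverage = 1/5 + (16 - 13.8000)^2/104.8000 = 0.2462.

0.2462


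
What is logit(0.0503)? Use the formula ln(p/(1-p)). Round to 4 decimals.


1 - p = 0.9497.
p/(1-p) = 0.0530.
logit = ln(0.0530) = -2.9381.

-2.9381


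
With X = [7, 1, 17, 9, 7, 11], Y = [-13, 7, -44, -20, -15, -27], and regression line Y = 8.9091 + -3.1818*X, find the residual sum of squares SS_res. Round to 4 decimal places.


For each point, residual = actual - predicted.
Residuals: [0.3635, 1.2727, 1.1815, -0.2729, -1.6365, -0.9093].
Sum of squared residuals = 6.7273.

6.7273


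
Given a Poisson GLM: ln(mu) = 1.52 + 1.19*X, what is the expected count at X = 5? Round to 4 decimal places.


eta = 1.52 + 1.19 * 5 = 7.4700.
mu = exp(7.4700) = 1754.6067.

1754.6067


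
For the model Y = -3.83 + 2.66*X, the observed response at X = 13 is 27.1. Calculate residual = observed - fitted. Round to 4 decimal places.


Compute yhat = -3.83 + (2.66)(13) = 30.7500.
Residual = actual - predicted = 27.1 - 30.7500 = -3.6500.

-3.6500


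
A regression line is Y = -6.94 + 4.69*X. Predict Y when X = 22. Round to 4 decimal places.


Predicted value:
Y = -6.94 + (4.69)(22) = -6.94 + 103.1800 = 96.2400.

96.2400


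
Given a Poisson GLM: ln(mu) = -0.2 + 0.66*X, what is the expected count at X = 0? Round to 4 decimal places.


eta = -0.2 + 0.66 * 0 = -0.2000.
mu = exp(-0.2000) = 0.8187.

0.8187


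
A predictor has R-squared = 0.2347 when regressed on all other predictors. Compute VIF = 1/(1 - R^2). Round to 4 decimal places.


Using VIF = 1/(1 - R^2_j):
1 - 0.2347 = 0.7653.
VIF = 1.3067.

1.3067


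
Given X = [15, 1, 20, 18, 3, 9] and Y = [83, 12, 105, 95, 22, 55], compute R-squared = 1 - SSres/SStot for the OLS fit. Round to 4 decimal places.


The fitted line is Y = 8.1911 + 4.8917*X.
SSres = 14.3185, SStot = 7528.0000.
R^2 = 1 - SSres/SStot = 0.9981.

0.9981


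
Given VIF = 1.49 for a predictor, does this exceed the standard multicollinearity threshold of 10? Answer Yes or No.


Check: VIF = 1.49 vs threshold = 10.
Since 1.49 < 10, the answer is No.

No


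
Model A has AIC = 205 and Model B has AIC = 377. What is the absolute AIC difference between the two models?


Compute |205 - 377| = 172.
Model A has the smaller AIC.

172


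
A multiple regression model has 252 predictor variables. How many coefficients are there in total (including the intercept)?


Total coefficients = number of predictors + 1 (for the intercept).
= 252 + 1 = 253.

253


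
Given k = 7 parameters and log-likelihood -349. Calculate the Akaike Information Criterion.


AIC = 2*7 - 2*(-349).
= 14 + 698 = 712.

712


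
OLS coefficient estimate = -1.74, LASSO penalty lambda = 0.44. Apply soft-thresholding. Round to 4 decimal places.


|beta_OLS| = 1.74.
lambda = 0.44.
Since |beta| > lambda, coefficient = sign(beta)*(|beta| - lambda) = -1.3000.
Result = -1.3000.

-1.3000


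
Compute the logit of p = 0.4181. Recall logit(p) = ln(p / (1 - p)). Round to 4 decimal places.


Compute the odds: 0.4181/0.5819 = 0.7185.
Take the natural log: ln(0.7185) = -0.3306.

-0.3306


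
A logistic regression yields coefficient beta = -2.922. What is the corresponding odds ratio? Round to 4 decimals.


Odds ratio = exp(beta) = exp(-2.922).
= 0.0538.

0.0538


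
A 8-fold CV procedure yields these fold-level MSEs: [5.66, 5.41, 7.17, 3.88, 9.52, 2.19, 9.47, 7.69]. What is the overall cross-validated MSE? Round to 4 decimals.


Total MSE across folds = 50.9900.
CV-MSE = 50.9900/8 = 6.3738.

6.3738


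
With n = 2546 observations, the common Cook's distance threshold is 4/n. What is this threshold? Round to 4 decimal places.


Using the rule of thumb:
Threshold = 4 / 2546 = 0.0016.

0.0016


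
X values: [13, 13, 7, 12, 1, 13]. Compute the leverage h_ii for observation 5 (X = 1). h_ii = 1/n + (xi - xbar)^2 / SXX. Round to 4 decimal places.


Mean of X: xbar = 9.8333.
SXX = 120.8333.
For X = 1: h = 1/6 + (1 - 9.8333)^2/120.8333 = 0.8124.

0.8124


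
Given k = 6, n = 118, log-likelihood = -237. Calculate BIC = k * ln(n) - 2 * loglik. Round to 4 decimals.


k * ln(n) = 6 * ln(118) = 6 * 4.770685 = 28.624110.
-2 * loglik = -2 * (-237) = 474.
BIC = 28.624110 + 474 = 502.624110, which rounds to 502.6241.

502.6241


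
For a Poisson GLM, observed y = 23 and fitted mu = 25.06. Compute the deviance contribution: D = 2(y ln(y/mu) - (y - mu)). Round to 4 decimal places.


y/mu = 23/25.06 = 0.917797 (approx.), and ln(23/25.06) = -0.085779.
y * ln(y/mu) = 23 * -0.085779 = -1.972917.
y - mu = -2.06.
D = 2 * (-1.972917 - -2.06) = 0.174166, which rounds to 0.1742.

0.1742
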